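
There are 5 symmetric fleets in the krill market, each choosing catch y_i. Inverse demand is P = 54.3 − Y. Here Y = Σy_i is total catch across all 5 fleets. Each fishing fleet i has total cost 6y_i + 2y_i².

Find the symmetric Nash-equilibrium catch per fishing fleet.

A representative fishing fleet's profit is π_i = y_i(54.3 − Y) − 6y_i − 2y_i², with Y = y_i + Σ_{j≠i} y_j.
First-order condition: 48.3 − 6y_i − Σ_{j≠i} y_j = 0.
Imposing symmetry (y_j = y for all j) turns Σ_{j≠i} y_j into 4y, so 48.3 = 10y and y = 4.83.

4.83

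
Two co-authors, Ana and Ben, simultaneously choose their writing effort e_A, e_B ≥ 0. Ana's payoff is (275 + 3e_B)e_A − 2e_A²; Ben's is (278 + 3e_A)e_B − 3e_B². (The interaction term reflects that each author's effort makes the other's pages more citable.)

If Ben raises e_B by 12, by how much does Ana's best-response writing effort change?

Expanding Ana's payoff: 275e_A + 3e_Be_A − 2e_A².
∂π/∂e_A = 275 + 3e_B − 4e_A = 0, so e_A = 68.75 + 0.75e_B.
The reaction-function slope is 0.75, so a 12-unit rise in e_B moves e_A by 0.75 × 12 = 9. Ana's best response rises — the actions are strategic complements.

9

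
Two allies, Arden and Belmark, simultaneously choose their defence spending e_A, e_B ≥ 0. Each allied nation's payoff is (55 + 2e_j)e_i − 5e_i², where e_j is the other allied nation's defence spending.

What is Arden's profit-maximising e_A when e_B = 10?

Arden's payoff is (55 + 2e_B)e_A − 5e_A².
∂π/∂e_A = 55 + 2e_B − 10e_A = 0, so e_A = 5.5 + 0.2e_B.
At e_B = 10: e_A = 5.5 + 0.2·10 = 7.5.

7.5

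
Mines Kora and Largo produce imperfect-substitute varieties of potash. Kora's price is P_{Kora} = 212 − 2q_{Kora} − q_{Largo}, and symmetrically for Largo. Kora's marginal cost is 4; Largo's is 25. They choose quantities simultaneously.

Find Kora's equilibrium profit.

Mine Kora's profit: π = q_{Kora}(212 − 2q_{Kora} − q_{Largo}) − 4q_{Kora}.
∂π/∂q_{Kora} = 208 − 4q_{Kora} − q_{Largo} = 0 ⇒ q_{Kora} = 52 − 0.25q_{Largo}.
Similarly q_{Largo} = 46.75 − 0.25q_{Kora}.
Substituting the second reaction function into the first: q_{Kora} = 52 − 0.25(46.75 − 0.25q_{Kora}), which gives 0.9375q_{Kora} = 40.3125 ⇒ q_{Kora} = 43.
Then q_{Largo} = 46.75 − 0.25·43 = 36.
P_{Kora} = 212 − 2·43 − 36 = 90.
Profit = (90 − 4)·43 = 3698.

3698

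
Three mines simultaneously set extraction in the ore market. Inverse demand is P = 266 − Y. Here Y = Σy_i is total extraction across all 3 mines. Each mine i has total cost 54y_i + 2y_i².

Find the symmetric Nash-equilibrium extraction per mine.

26.5

A representative mine's profit is π_i = y_i(266 − Y) − 54y_i − 2y_i², with Y = y_i + Σ_{j≠i} y_j.
First-order condition: 212 − 6y_i − Σ_{j≠i} y_j = 0.
Imposing symmetry (y_j = y for all j) turns Σ_{j≠i} y_j into 2y, so 212 = 8y and y = 26.5.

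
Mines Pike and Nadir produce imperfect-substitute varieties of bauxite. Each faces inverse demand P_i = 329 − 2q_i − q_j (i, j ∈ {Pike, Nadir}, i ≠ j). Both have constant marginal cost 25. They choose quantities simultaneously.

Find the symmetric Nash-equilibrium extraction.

Mine Pike's profit: π = q_{Pike}(329 − 2q_{Pike} − q_{Nadir}) − 25q_{Pike}.
∂π/∂q_{Pike} = 304 − 4q_{Pike} − q_{Nadir} = 0 ⇒ q_{Pike} = 76 − 0.25q_{Nadir}.
Setting q_{Pike} = q_{Nadir} in the reaction function: q_{Pike} = 76 − 0.25q_{Pike}, so q_{Pike} = 76 / 1.25 = 60.8.

60.8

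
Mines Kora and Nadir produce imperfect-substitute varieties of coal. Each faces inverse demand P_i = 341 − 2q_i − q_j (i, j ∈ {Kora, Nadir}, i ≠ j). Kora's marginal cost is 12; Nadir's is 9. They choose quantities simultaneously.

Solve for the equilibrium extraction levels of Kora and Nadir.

65.6, 66.6

Mine Kora's profit: π = q_{Kora}(341 − 2q_{Kora} − q_{Nadir}) − 12q_{Kora}.
∂π/∂q_{Kora} = 329 − 4q_{Kora} − q_{Nadir} = 0 ⇒ q_{Kora} = 82.25 − 0.25q_{Nadir}.
Similarly q_{Nadir} = 83 − 0.25q_{Kora}.
Plugging q_{Nadir} into Kora's best response: q_{Kora} = 82.25 − 0.25(83 − 0.25q_{Kora}) ⇒ 0.9375q_{Kora} = 61.5, so q_{Kora} = 65.6.
Then q_{Nadir} = 83 − 0.25·65.6 = 66.6.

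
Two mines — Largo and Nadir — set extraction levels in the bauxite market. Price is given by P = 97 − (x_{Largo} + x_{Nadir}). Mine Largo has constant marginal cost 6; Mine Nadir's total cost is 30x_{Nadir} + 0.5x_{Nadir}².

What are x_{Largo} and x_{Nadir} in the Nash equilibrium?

Mine Largo's profit: π = x_{Largo}(97 − (x_{Largo} + x_{Nadir})) − 6x_{Largo}.
∂π/∂x_{Largo} = 91 − 2x_{Largo} − x_{Nadir} = 0, so x_{Largo} = 45.5 − 0.5x_{Nadir}.
For Nadir: ∂π/∂x_{Nadir} = 67 − 3x_{Nadir} − x_{Largo} = 0 ⇒ x_{Nadir} = 67/3 − (1/3)x_{Largo}.
Substituting the second reaction function into the first: x_{Largo} = 45.5 − 0.5(67/3 − (1/3)x_{Largo}), which gives (5/6)x_{Largo} = 103/3 ⇒ x_{Largo} = 41.2.
Then x_{Nadir} = 67/3 − (1/3)·41.2 = 8.6.

41.2, 8.6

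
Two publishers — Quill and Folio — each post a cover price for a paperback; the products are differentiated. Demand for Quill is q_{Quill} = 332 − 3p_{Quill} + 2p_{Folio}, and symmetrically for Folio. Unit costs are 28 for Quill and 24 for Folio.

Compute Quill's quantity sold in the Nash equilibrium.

Quill's profit: π = (p_{Quill} − 28)(332 − 3p_{Quill} + 2p_{Folio}).
∂π/∂p_{Quill} = 416 − 6p_{Quill} + 2p_{Folio} = 0 ⇒ p_{Quill} = 208/3 + (1/3)p_{Folio}.
Similarly p_{Folio} = 202/3 + (1/3)p_{Quill}.
Substituting the second reaction function into the first: p_{Quill} = 208/3 + (1/3)(202/3 + (1/3)p_{Quill}), which gives (8/9)p_{Quill} = 826/9 ⇒ p_{Quill} = 103.25.
Then p_{Folio} = 202/3 + (1/3)·103.25 = 101.75.
q_{Quill} = 332 − 3·103.25 + 2·101.75 = 225.75.

225.75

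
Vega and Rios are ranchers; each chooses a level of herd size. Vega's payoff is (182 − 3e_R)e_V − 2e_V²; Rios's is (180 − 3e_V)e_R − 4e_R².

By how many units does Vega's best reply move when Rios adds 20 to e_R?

-15

Expanding Vega's payoff: 182e_V − 3e_Re_V − 2e_V².
∂π/∂e_V = 182 − 3e_R − 4e_V = 0, so e_V = 45.5 − 0.75e_R.
The reaction-function slope is −0.75, so a 20-unit rise in e_R moves e_V by −0.75 × 20 = −15. Vega's best response falls — the actions are strategic substitutes.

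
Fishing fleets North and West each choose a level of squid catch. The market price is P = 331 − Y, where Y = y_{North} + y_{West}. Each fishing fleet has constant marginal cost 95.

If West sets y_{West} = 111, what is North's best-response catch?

Fishing fleet North's profit: π = y_{North}(331 − (y_{North} + y_{West})) − 95y_{North}.
∂π/∂y_{North} = 236 − 2y_{North} − y_{West} = 0, so y_{North} = 118 − 0.5y_{West}.
At y_{West} = 111: y_{North} = 118 − 0.5·111 = 62.5.

62.5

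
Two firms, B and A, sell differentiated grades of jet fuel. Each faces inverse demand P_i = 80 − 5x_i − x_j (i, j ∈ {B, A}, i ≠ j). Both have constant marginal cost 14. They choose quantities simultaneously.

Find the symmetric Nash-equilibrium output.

6

Firm B's profit: π = x_B(80 − 5x_B − x_A) − 14x_B.
∂π/∂x_B = 66 − 10x_B − x_A = 0 ⇒ x_B = 6.6 − 0.1x_A.
Setting x_B = x_A in the reaction function: x_B = 6.6 − 0.1x_B, so x_B = 6.6 / 1.1 = 6.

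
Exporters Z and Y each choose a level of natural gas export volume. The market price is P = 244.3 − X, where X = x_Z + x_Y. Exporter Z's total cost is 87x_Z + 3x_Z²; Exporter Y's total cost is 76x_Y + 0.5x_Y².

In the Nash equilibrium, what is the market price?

Exporter Z's profit: π = x_Z(244.3 − (x_Z + x_Y)) − 87x_Z − 3x_Z².
∂π/∂x_Z = 157.3 − 8x_Z − x_Y = 0, so x_Z = 19.6625 − 0.125x_Y.
For Y: ∂π/∂x_Y = 168.3 − 3x_Y − x_Z = 0 ⇒ x_Y = 56.1 − (1/3)x_Z.
Plugging x_Y into Z's best response: x_Z = 19.6625 − 0.125(56.1 − (1/3)x_Z) ⇒ (23/24)x_Z = 12.65, so x_Z = 13.2.
Then x_Y = 56.1 − (1/3)·13.2 = 51.7.
Equilibrium price: P = 244.3 − 64.9 = 179.4.

179.4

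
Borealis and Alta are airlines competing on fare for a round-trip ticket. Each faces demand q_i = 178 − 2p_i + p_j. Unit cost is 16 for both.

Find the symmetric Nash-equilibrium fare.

Borealis's profit: π = (p_{Borealis} − 16)(178 − 2p_{Borealis} + p_{Alta}).
∂π/∂p_{Borealis} = 210 − 4p_{Borealis} + p_{Alta} = 0 ⇒ p_{Borealis} = 52.5 + 0.25p_{Alta}.
Setting p_{Borealis} = p_{Alta} in the reaction function: p_{Borealis} = 52.5 + 0.25p_{Borealis}, so p_{Borealis} = 52.5 / 0.75 = 70.

70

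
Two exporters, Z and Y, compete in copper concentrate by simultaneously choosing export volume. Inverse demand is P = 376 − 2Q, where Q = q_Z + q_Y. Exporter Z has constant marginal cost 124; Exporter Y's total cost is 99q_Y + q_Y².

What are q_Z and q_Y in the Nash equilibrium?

47.9, 30.2

Exporter Z's profit: π = q_Z(376 − 2(q_Z + q_Y)) − 124q_Z.
∂π/∂q_Z = 252 − 4q_Z − 2q_Y = 0, so q_Z = 63 − 0.5q_Y.
For Y: ∂π/∂q_Y = 277 − 6q_Y − 2q_Z = 0 ⇒ q_Y = 277/6 − (1/3)q_Z.
Plugging q_Y into Z's best response: q_Z = 63 − 0.5(277/6 − (1/3)q_Z) ⇒ (5/6)q_Z = 479/12, so q_Z = 47.9.
Then q_Y = 277/6 − (1/3)·47.9 = 30.2.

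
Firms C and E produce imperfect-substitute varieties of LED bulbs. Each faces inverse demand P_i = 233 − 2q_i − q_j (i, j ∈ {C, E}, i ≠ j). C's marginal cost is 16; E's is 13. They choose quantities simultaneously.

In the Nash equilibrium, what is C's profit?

3732.48

Firm C's profit: π = q_C(233 − 2q_C − q_E) − 16q_C.
∂π/∂q_C = 217 − 4q_C − q_E = 0 ⇒ q_C = 54.25 − 0.25q_E.
Similarly q_E = 55 − 0.25q_C.
Solving the two reaction functions simultaneously: (1 − (−0.25)(−0.25))q_C = 54.25 − 0.25·55, so 0.9375q_C = 40.5 and q_C = 43.2.
Then q_E = 55 − 0.25·43.2 = 44.2.
P_C = 233 − 2·43.2 − 44.2 = 102.4.
Profit = (102.4 − 16)·43.2 = 3732.48.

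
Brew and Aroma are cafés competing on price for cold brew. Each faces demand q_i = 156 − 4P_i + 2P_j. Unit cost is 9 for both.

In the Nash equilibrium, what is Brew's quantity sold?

Brew's profit: π = (P_{Brew} − 9)(156 − 4P_{Brew} + 2P_{Aroma}).
∂π/∂P_{Brew} = 192 − 8P_{Brew} + 2P_{Aroma} = 0 ⇒ P_{Brew} = 24 + 0.25P_{Aroma}.
Setting P_{Brew} = P_{Aroma} in the reaction function: P_{Brew} = 24 + 0.25P_{Brew}, so P_{Brew} = 24 / 0.75 = 32.
q_{Brew} = 156 − 4·32 + 2·32 = 92.

92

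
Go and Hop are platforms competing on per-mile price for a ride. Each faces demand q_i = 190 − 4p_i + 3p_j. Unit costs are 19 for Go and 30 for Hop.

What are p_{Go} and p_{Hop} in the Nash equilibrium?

55.6, 59.6

Go's profit: π = (p_{Go} − 19)(190 − 4p_{Go} + 3p_{Hop}).
∂π/∂p_{Go} = 266 − 8p_{Go} + 3p_{Hop} = 0 ⇒ p_{Go} = 33.25 + 0.375p_{Hop}.
Similarly p_{Hop} = 38.75 + 0.375p_{Go}.
Plugging p_{Hop} into Go's best response: p_{Go} = 33.25 + 0.375(38.75 + 0.375p_{Go}) ⇒ (55/64)p_{Go} = 1529/32, so p_{Go} = 55.6.
Then p_{Hop} = 38.75 + 0.375·55.6 = 59.6.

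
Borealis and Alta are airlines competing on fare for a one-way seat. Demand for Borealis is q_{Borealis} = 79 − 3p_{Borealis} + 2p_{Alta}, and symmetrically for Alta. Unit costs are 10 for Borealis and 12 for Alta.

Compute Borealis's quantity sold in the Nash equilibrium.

Borealis's profit: π = (p_{Borealis} − 10)(79 − 3p_{Borealis} + 2p_{Alta}).
∂π/∂p_{Borealis} = 109 − 6p_{Borealis} + 2p_{Alta} = 0 ⇒ p_{Borealis} = 109/6 + (1/3)p_{Alta}.
Similarly p_{Alta} = 115/6 + (1/3)p_{Borealis}.
Plugging p_{Alta} into Borealis's best response: p_{Borealis} = 109/6 + (1/3)(115/6 + (1/3)p_{Borealis}) ⇒ (8/9)p_{Borealis} = 221/9, so p_{Borealis} = 27.625.
Then p_{Alta} = 115/6 + (1/3)·27.625 = 28.375.
q_{Borealis} = 79 − 3·27.625 + 2·28.375 = 52.875.

52.875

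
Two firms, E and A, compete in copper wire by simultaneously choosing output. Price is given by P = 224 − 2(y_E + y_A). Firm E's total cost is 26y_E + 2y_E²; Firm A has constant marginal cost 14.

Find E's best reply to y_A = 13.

21.5

Firm E's profit: π = y_E(224 − 2(y_E + y_A)) − 26y_E − 2y_E².
∂π/∂y_E = 198 − 8y_E − 2y_A = 0, so y_E = 24.75 − 0.25y_A.
At y_A = 13: y_E = 24.75 − 0.25·13 = 21.5.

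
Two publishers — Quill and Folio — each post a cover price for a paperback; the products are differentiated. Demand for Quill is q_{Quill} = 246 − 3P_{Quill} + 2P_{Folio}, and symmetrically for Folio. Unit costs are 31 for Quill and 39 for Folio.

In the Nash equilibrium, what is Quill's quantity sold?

165.75

Quill's profit: π = (P_{Quill} − 31)(246 − 3P_{Quill} + 2P_{Folio}).
∂π/∂P_{Quill} = 339 − 6P_{Quill} + 2P_{Folio} = 0 ⇒ P_{Quill} = 56.5 + (1/3)P_{Folio}.
Similarly P_{Folio} = 60.5 + (1/3)P_{Quill}.
Substituting the second reaction function into the first: P_{Quill} = 56.5 + (1/3)(60.5 + (1/3)P_{Quill}), which gives (8/9)P_{Quill} = 230/3 ⇒ P_{Quill} = 86.25.
Then P_{Folio} = 60.5 + (1/3)·86.25 = 89.25.
q_{Quill} = 246 − 3·86.25 + 2·89.25 = 165.75.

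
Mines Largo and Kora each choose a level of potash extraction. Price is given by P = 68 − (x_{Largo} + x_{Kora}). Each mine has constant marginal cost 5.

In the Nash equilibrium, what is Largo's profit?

441

Mine Largo's profit: π = x_{Largo}(68 − (x_{Largo} + x_{Kora})) − 5x_{Largo}.
∂π/∂x_{Largo} = 63 − 2x_{Largo} − x_{Kora} = 0, so x_{Largo} = 31.5 − 0.5x_{Kora}.
The game is symmetric, so in equilibrium x_{Kora} = x_{Largo}: the reaction function gives 1.5x_{Largo} = 31.5, hence x_{Largo} = 21.
Price P = 68 − 42 = 26.
Largo's profit: (26 − 5)·21 = 441.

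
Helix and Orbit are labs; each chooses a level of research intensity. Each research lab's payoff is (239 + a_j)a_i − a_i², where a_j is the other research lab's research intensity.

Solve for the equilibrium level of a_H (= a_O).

Helix's payoff is (239 + a_O)a_H − a_H².
∂π/∂a_H = 239 + a_O − 2a_H = 0, so a_H = 119.5 + 0.5a_O.
By symmetry a_O = a_H; substituting into the reaction function, 0.5a_H = 119.5 and a_H = 239.

239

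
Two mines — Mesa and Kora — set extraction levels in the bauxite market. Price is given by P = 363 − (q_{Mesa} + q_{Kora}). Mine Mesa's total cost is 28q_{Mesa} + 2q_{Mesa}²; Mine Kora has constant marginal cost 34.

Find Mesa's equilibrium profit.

Mine Mesa's profit: π = q_{Mesa}(363 − (q_{Mesa} + q_{Kora})) − 28q_{Mesa} − 2q_{Mesa}².
∂π/∂q_{Mesa} = 335 − 6q_{Mesa} − q_{Kora} = 0, so q_{Mesa} = 335/6 − (1/6)q_{Kora}.
For Kora: ∂π/∂q_{Kora} = 329 − 2q_{Kora} − q_{Mesa} = 0 ⇒ q_{Kora} = 164.5 − 0.5q_{Mesa}.
Substituting the second reaction function into the first: q_{Mesa} = 335/6 − (1/6)(164.5 − 0.5q_{Mesa}), which gives (11/12)q_{Mesa} = 341/12 ⇒ q_{Mesa} = 31.
Then q_{Kora} = 164.5 − 0.5·31 = 149.
Price P = 363 − 180 = 183.
Mesa's profit: (183 − 28)·31 − 2(31)² = 2883.

2883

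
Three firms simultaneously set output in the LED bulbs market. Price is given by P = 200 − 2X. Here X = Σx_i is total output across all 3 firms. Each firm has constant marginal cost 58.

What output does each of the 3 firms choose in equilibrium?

A representative firm's profit is π_i = x_i(200 − 2X) − 58x_i, with X = x_i + Σ_{j≠i} x_j.
First-order condition: 142 − 4x_i − 2Σ_{j≠i} x_j = 0.
With identical firms, set every x_j = x: then 142 − 4x − 4x = 0, i.e. x = 142/8 = 17.75.

17.75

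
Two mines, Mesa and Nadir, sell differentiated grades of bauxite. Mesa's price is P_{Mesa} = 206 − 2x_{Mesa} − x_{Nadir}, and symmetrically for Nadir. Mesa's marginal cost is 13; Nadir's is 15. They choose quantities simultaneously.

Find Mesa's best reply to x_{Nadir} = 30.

Mine Mesa's profit: π = x_{Mesa}(206 − 2x_{Mesa} − x_{Nadir}) − 13x_{Mesa}.
∂π/∂x_{Mesa} = 193 − 4x_{Mesa} − x_{Nadir} = 0 ⇒ x_{Mesa} = 48.25 − 0.25x_{Nadir}.
At x_{Nadir} = 30: x_{Mesa} = 48.25 − 0.25·30 = 40.75.

40.75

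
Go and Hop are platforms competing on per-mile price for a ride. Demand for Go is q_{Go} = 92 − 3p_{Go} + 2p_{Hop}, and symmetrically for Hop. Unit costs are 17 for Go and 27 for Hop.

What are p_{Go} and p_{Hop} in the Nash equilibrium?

Go's profit: π = (p_{Go} − 17)(92 − 3p_{Go} + 2p_{Hop}).
∂π/∂p_{Go} = 143 − 6p_{Go} + 2p_{Hop} = 0 ⇒ p_{Go} = 143/6 + (1/3)p_{Hop}.
Similarly p_{Hop} = 173/6 + (1/3)p_{Go}.
Plugging p_{Hop} into Go's best response: p_{Go} = 143/6 + (1/3)(173/6 + (1/3)p_{Go}) ⇒ (8/9)p_{Go} = 301/9, so p_{Go} = 37.625.
Then p_{Hop} = 173/6 + (1/3)·37.625 = 41.375.

37.625, 41.375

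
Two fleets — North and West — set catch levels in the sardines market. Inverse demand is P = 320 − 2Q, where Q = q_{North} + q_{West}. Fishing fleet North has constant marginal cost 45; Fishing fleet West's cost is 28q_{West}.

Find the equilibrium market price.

131

Fishing fleet North's profit: π = q_{North}(320 − 2(q_{North} + q_{West})) − 45q_{North}.
∂π/∂q_{North} = 275 − 4q_{North} − 2q_{West} = 0, so q_{North} = 68.75 − 0.5q_{West}.
By the same steps for West: q_{West} = 73 − 0.5q_{North}.
Plugging q_{West} into North's best response: q_{North} = 68.75 − 0.5(73 − 0.5q_{North}) ⇒ 0.75q_{North} = 32.25, so q_{North} = 43.
Then q_{West} = 73 − 0.5·43 = 51.5.
Equilibrium price: P = 320 − 2·94.5 = 131.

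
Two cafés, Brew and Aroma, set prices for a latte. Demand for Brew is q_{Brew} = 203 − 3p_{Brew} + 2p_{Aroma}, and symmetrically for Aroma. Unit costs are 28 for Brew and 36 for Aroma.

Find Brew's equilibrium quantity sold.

Brew's profit: π = (p_{Brew} − 28)(203 − 3p_{Brew} + 2p_{Aroma}).
∂π/∂p_{Brew} = 287 − 6p_{Brew} + 2p_{Aroma} = 0 ⇒ p_{Brew} = 287/6 + (1/3)p_{Aroma}.
Similarly p_{Aroma} = 311/6 + (1/3)p_{Brew}.
Solving the two reaction functions simultaneously: (1 − (1/3)(1/3))p_{Brew} = 287/6 + (1/3)·(311/6), so (8/9)p_{Brew} = 586/9 and p_{Brew} = 73.25.
Then p_{Aroma} = 311/6 + (1/3)·73.25 = 76.25.
q_{Brew} = 203 − 3·73.25 + 2·76.25 = 135.75.

135.75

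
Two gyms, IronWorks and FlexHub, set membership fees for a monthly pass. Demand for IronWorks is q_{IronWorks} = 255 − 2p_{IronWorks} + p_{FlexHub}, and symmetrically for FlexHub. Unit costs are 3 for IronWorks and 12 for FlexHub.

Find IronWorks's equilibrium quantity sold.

IronWorks's profit: π = (p_{IronWorks} − 3)(255 − 2p_{IronWorks} + p_{FlexHub}).
∂π/∂p_{IronWorks} = 261 − 4p_{IronWorks} + p_{FlexHub} = 0 ⇒ p_{IronWorks} = 65.25 + 0.25p_{FlexHub}.
Similarly p_{FlexHub} = 69.75 + 0.25p_{IronWorks}.
Plugging p_{FlexHub} into IronWorks's best response: p_{IronWorks} = 65.25 + 0.25(69.75 + 0.25p_{IronWorks}) ⇒ 0.9375p_{IronWorks} = 82.6875, so p_{IronWorks} = 88.2.
Then p_{FlexHub} = 69.75 + 0.25·88.2 = 91.8.
q_{IronWorks} = 255 − 2·88.2 + 91.8 = 170.4.

170.4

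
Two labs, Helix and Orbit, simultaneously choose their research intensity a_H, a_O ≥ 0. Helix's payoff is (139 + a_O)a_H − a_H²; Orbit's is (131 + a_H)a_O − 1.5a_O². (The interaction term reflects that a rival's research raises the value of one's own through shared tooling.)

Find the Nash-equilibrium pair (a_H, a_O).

109.6, 80.2

Expanding Helix's payoff: 139a_H + a_Oa_H − a_H².
∂π/∂a_H = 139 + a_O − 2a_H = 0, so a_H = 69.5 + 0.5a_O.
Likewise for Orbit: a_O = 131/3 + (1/3)a_H.
Plugging a_O into Helix's best response: a_H = 69.5 + 0.5(131/3 + (1/3)a_H) ⇒ (5/6)a_H = 274/3, so a_H = 109.6.
Then a_O = 131/3 + (1/3)·109.6 = 80.2.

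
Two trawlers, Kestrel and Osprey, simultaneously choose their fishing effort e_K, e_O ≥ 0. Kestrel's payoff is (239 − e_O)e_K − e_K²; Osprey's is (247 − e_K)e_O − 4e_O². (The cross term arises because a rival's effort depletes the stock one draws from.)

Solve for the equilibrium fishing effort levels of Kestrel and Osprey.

111, 17

Expanding Kestrel's payoff: 239e_K − e_Oe_K − e_K².
∂π/∂e_K = 239 − e_O − 2e_K = 0, so e_K = 119.5 − 0.5e_O.
Likewise for Osprey: e_O = 30.875 − 0.125e_K.
Solving the two reaction functions simultaneously: (1 − (−0.5)(−0.125))e_K = 119.5 − 0.5·30.875, so 0.9375e_K = 104.0625 and e_K = 111.
Then e_O = 30.875 − 0.125·111 = 17.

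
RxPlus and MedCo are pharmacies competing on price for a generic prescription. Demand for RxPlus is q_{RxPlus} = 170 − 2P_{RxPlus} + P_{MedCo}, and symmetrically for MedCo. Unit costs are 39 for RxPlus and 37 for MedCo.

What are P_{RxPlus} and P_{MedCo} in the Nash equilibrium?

RxPlus's profit: π = (P_{RxPlus} − 39)(170 − 2P_{RxPlus} + P_{MedCo}).
∂π/∂P_{RxPlus} = 248 − 4P_{RxPlus} + P_{MedCo} = 0 ⇒ P_{RxPlus} = 62 + 0.25P_{MedCo}.
Similarly P_{MedCo} = 61 + 0.25P_{RxPlus}.
Substituting the second reaction function into the first: P_{RxPlus} = 62 + 0.25(61 + 0.25P_{RxPlus}), which gives 0.9375P_{RxPlus} = 77.25 ⇒ P_{RxPlus} = 82.4.
Then P_{MedCo} = 61 + 0.25·82.4 = 81.6.

82.4, 81.6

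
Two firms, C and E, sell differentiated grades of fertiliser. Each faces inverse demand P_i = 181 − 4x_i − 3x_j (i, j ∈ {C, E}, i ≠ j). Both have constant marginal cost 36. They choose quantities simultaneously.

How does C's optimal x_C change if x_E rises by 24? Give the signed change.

-9

Firm C's profit: π = x_C(181 − 4x_C − 3x_E) − 36x_C.
∂π/∂x_C = 145 − 8x_C − 3x_E = 0 ⇒ x_C = 18.125 − 0.375x_E.
The reaction-function slope is −0.375, so a 24-unit rise in x_E moves x_C by −0.375 × 24 = −9. C's best response falls — the actions are strategic substitutes.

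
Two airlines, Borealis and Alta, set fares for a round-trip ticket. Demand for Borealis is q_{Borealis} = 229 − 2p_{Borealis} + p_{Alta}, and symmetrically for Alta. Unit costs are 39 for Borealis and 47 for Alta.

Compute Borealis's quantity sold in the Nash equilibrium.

Borealis's profit: π = (p_{Borealis} − 39)(229 − 2p_{Borealis} + p_{Alta}).
∂π/∂p_{Borealis} = 307 − 4p_{Borealis} + p_{Alta} = 0 ⇒ p_{Borealis} = 76.75 + 0.25p_{Alta}.
Similarly p_{Alta} = 80.75 + 0.25p_{Borealis}.
Solving the two reaction functions simultaneously: (1 − (0.25)(0.25))p_{Borealis} = 76.75 + 0.25·80.75, so 0.9375p_{Borealis} = 96.9375 and p_{Borealis} = 103.4.
Then p_{Alta} = 80.75 + 0.25·103.4 = 106.6.
q_{Borealis} = 229 − 2·103.4 + 106.6 = 128.8.

128.8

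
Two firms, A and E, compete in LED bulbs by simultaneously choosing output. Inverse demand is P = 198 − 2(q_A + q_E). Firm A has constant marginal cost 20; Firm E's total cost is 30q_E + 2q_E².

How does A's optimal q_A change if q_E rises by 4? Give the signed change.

Firm A's profit: π = q_A(198 − 2(q_A + q_E)) − 20q_A.
∂π/∂q_A = 178 − 4q_A − 2q_E = 0, so q_A = 44.5 − 0.5q_E.
The reaction-function slope is −0.5, so a 4-unit rise in q_E moves q_A by −0.5 × 4 = −2. A's best response falls — the actions are strategic substitutes.

-2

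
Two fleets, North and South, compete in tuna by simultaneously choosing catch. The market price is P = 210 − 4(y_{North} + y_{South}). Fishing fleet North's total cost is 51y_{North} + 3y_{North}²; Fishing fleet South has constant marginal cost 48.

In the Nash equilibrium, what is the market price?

116

Fishing fleet North's profit: π = y_{North}(210 − 4(y_{North} + y_{South})) − 51y_{North} − 3y_{North}².
∂π/∂y_{North} = 159 − 14y_{North} − 4y_{South} = 0, so y_{North} = 159/14 − (2/7)y_{South}.
For South: ∂π/∂y_{South} = 162 − 8y_{South} − 4y_{North} = 0 ⇒ y_{South} = 20.25 − 0.5y_{North}.
Solving the two reaction functions simultaneously: (1 − (−2/7)(−0.5))y_{North} = 159/14 − (2/7)·20.25, so (6/7)y_{North} = 39/7 and y_{North} = 6.5.
Then y_{South} = 20.25 − 0.5·6.5 = 17.
Equilibrium price: P = 210 − 4·23.5 = 116.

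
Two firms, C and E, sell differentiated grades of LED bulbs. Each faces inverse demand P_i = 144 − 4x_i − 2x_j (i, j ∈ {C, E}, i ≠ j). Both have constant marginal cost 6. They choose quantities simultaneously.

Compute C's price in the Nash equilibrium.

Firm C's profit: π = x_C(144 − 4x_C − 2x_E) − 6x_C.
∂π/∂x_C = 138 − 8x_C − 2x_E = 0 ⇒ x_C = 17.25 − 0.25x_E.
Setting x_C = x_E in the reaction function: x_C = 17.25 − 0.25x_C, so x_C = 17.25 / 1.25 = 13.8.
P_C = 144 − 4·13.8 − 2·13.8 = 61.2.

61.2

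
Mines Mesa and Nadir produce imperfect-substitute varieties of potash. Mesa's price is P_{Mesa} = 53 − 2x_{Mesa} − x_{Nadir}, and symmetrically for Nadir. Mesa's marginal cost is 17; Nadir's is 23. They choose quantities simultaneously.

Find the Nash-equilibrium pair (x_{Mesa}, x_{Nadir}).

Mine Mesa's profit: π = x_{Mesa}(53 − 2x_{Mesa} − x_{Nadir}) − 17x_{Mesa}.
∂π/∂x_{Mesa} = 36 − 4x_{Mesa} − x_{Nadir} = 0 ⇒ x_{Mesa} = 9 − 0.25x_{Nadir}.
Similarly x_{Nadir} = 7.5 − 0.25x_{Mesa}.
Solving the two reaction functions simultaneously: (1 − (−0.25)(−0.25))x_{Mesa} = 9 − 0.25·7.5, so 0.9375x_{Mesa} = 7.125 and x_{Mesa} = 7.6.
Then x_{Nadir} = 7.5 − 0.25·7.6 = 5.6.

7.6, 5.6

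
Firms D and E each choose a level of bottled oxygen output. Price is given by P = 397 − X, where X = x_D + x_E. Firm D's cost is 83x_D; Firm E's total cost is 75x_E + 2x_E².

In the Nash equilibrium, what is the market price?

Firm D's profit: π = x_D(397 − (x_D + x_E)) − 83x_D.
∂π/∂x_D = 314 − 2x_D − x_E = 0, so x_D = 157 − 0.5x_E.
For E: ∂π/∂x_E = 322 − 6x_E − x_D = 0 ⇒ x_E = 161/3 − (1/6)x_D.
Solving the two reaction functions simultaneously: (1 − (−0.5)(−1/6))x_D = 157 − 0.5·(161/3), so (11/12)x_D = 781/6 and x_D = 142.
Then x_E = 161/3 − (1/6)·142 = 30.
Equilibrium price: P = 397 − 172 = 225.

225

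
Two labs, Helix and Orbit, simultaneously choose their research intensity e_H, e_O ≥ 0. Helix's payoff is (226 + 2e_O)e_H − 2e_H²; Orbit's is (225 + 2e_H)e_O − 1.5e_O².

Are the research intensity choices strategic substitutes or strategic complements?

strategic complements

Expanding Helix's payoff: 226e_H + 2e_Oe_H − 2e_H².
∂π/∂e_H = 226 + 2e_O − 4e_H = 0, so e_H = 56.5 + 0.5e_O.
The best-response slope de_H/de_O = 0.5 > 0: the reaction function is upward-sloping, so the choices are strategic complements.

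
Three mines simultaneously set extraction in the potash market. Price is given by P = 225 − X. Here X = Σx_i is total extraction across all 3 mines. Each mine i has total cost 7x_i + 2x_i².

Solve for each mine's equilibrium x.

27.25

A representative mine's profit is π_i = x_i(225 − X) − 7x_i − 2x_i², with X = x_i + Σ_{j≠i} x_j.
First-order condition: 218 − 6x_i − Σ_{j≠i} x_j = 0.
Imposing symmetry (x_j = x for all j) turns Σ_{j≠i} x_j into 2x, so 218 = 8x and x = 27.25.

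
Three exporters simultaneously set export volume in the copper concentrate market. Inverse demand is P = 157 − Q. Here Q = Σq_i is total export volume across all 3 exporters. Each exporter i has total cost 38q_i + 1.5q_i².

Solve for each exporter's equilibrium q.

A representative exporter's profit is π_i = q_i(157 − Q) − 38q_i − 1.5q_i², with Q = q_i + Σ_{j≠i} q_j.
First-order condition: 119 − 5q_i − Σ_{j≠i} q_j = 0.
In a symmetric equilibrium every exporter chooses the same q, so Σ_{j≠i} q_j = 2q. The condition becomes 119 − 7q = 0, giving q = 119/7 = 17.

17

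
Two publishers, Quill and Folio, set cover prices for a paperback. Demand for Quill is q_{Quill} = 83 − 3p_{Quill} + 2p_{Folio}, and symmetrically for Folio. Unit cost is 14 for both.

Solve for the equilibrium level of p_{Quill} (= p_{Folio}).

31.25

Quill's profit: π = (p_{Quill} − 14)(83 − 3p_{Quill} + 2p_{Folio}).
∂π/∂p_{Quill} = 125 − 6p_{Quill} + 2p_{Folio} = 0 ⇒ p_{Quill} = 125/6 + (1/3)p_{Folio}.
The game is symmetric, so in equilibrium p_{Folio} = p_{Quill}: the reaction function gives (2/3)p_{Quill} = 125/6, hence p_{Quill} = 31.25.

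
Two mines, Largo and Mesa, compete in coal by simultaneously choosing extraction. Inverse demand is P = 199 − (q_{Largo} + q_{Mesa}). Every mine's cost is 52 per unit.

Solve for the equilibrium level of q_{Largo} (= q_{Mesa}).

49

Mine Largo's profit: π = q_{Largo}(199 − (q_{Largo} + q_{Mesa})) − 52q_{Largo}.
∂π/∂q_{Largo} = 147 − 2q_{Largo} − q_{Mesa} = 0, so q_{Largo} = 73.5 − 0.5q_{Mesa}.
The game is symmetric, so in equilibrium q_{Mesa} = q_{Largo}: the reaction function gives 1.5q_{Largo} = 73.5, hence q_{Largo} = 49.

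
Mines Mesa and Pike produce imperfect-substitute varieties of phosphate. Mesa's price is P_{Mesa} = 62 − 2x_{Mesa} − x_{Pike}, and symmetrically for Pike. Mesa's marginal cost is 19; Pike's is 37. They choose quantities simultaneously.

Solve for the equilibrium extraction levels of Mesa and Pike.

Mine Mesa's profit: π = x_{Mesa}(62 − 2x_{Mesa} − x_{Pike}) − 19x_{Mesa}.
∂π/∂x_{Mesa} = 43 − 4x_{Mesa} − x_{Pike} = 0 ⇒ x_{Mesa} = 10.75 − 0.25x_{Pike}.
Similarly x_{Pike} = 6.25 − 0.25x_{Mesa}.
Plugging x_{Pike} into Mesa's best response: x_{Mesa} = 10.75 − 0.25(6.25 − 0.25x_{Mesa}) ⇒ 0.9375x_{Mesa} = 9.1875, so x_{Mesa} = 9.8.
Then x_{Pike} = 6.25 − 0.25·9.8 = 3.8.

9.8, 3.8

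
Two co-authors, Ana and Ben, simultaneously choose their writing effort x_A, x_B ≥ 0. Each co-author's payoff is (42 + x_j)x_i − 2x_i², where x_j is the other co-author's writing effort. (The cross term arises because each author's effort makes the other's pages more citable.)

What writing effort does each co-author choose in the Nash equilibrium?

14

Ana's payoff is (42 + x_B)x_A − 2x_A².
∂π/∂x_A = 42 + x_B − 4x_A = 0, so x_A = 10.5 + 0.25x_B.
By symmetry x_B = x_A; substituting into the reaction function, 0.75x_A = 10.5 and x_A = 14.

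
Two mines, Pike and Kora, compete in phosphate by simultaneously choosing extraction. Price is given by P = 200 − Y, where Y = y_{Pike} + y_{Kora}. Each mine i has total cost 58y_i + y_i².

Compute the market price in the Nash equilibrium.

Mine Pike's profit: π = y_{Pike}(200 − (y_{Pike} + y_{Kora})) − 58y_{Pike} − y_{Pike}².
∂π/∂y_{Pike} = 142 − 4y_{Pike} − y_{Kora} = 0, so y_{Pike} = 35.5 − 0.25y_{Kora}.
By symmetry y_{Kora} = y_{Pike}; substituting into the reaction function, 1.25y_{Pike} = 35.5 and y_{Pike} = 28.4.
Equilibrium price: P = 200 − 56.8 = 143.2.

143.2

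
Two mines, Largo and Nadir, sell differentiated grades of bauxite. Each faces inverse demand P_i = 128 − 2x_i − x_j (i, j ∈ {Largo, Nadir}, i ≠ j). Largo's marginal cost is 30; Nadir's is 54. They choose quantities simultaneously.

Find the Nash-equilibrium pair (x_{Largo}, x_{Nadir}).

Mine Largo's profit: π = x_{Largo}(128 − 2x_{Largo} − x_{Nadir}) − 30x_{Largo}.
∂π/∂x_{Largo} = 98 − 4x_{Largo} − x_{Nadir} = 0 ⇒ x_{Largo} = 24.5 − 0.25x_{Nadir}.
Similarly x_{Nadir} = 18.5 − 0.25x_{Largo}.
Plugging x_{Nadir} into Largo's best response: x_{Largo} = 24.5 − 0.25(18.5 − 0.25x_{Largo}) ⇒ 0.9375x_{Largo} = 19.875, so x_{Largo} = 21.2.
Then x_{Nadir} = 18.5 − 0.25·21.2 = 13.2.

21.2, 13.2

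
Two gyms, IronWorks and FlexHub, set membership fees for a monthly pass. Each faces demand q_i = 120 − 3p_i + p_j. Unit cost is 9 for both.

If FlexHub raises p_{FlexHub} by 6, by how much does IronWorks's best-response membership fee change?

1

IronWorks's profit: π = (p_{IronWorks} − 9)(120 − 3p_{IronWorks} + p_{FlexHub}).
∂π/∂p_{IronWorks} = 147 − 6p_{IronWorks} + p_{FlexHub} = 0 ⇒ p_{IronWorks} = 24.5 + (1/6)p_{FlexHub}.
The reaction-function slope is 1/6, so a 6-unit rise in p_{FlexHub} moves p_{IronWorks} by 1/6 × 6 = 1. IronWorks's best response rises — the actions are strategic complements.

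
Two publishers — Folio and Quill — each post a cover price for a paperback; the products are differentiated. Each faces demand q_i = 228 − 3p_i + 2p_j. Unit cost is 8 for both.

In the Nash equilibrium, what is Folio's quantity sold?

165

Folio's profit: π = (p_{Folio} − 8)(228 − 3p_{Folio} + 2p_{Quill}).
∂π/∂p_{Folio} = 252 − 6p_{Folio} + 2p_{Quill} = 0 ⇒ p_{Folio} = 42 + (1/3)p_{Quill}.
Setting p_{Folio} = p_{Quill} in the reaction function: p_{Folio} = 42 + (1/3)p_{Folio}, so p_{Folio} = 42 / (2/3) = 63.
q_{Folio} = 228 − 3·63 + 2·63 = 165.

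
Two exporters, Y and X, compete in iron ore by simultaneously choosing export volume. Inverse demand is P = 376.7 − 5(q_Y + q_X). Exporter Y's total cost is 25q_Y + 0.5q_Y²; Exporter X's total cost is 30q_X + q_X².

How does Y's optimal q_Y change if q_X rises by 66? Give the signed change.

-30

Exporter Y's profit: π = q_Y(376.7 − 5(q_Y + q_X)) − 25q_Y − 0.5q_Y².
∂π/∂q_Y = 351.7 − 11q_Y − 5q_X = 0, so q_Y = 3517/110 − (5/11)q_X.
The reaction-function slope is −5/11, so a 66-unit rise in q_X moves q_Y by −5/11 × 66 = −30. Y's best response falls — the actions are strategic substitutes.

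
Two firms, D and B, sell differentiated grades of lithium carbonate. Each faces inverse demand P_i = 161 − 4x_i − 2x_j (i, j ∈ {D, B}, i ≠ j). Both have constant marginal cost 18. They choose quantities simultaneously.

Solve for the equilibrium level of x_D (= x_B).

14.3

Firm D's profit: π = x_D(161 − 4x_D − 2x_B) − 18x_D.
∂π/∂x_D = 143 − 8x_D − 2x_B = 0 ⇒ x_D = 17.875 − 0.25x_B.
The game is symmetric, so in equilibrium x_B = x_D: the reaction function gives 1.25x_D = 17.875, hence x_D = 14.3.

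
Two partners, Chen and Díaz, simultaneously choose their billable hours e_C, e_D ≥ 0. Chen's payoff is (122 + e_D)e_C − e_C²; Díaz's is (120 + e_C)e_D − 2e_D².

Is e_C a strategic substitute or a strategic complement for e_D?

strategic complements

Expanding Chen's payoff: 122e_C + e_De_C − e_C².
∂π/∂e_C = 122 + e_D − 2e_C = 0, so e_C = 61 + 0.5e_D.
The best-response slope de_C/de_D = 0.5 > 0: the reaction function is upward-sloping, so the choices are strategic complements.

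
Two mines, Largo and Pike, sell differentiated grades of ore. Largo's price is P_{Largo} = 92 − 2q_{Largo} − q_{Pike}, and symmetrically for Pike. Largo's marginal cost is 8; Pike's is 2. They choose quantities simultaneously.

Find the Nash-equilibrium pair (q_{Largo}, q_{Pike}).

Mine Largo's profit: π = q_{Largo}(92 − 2q_{Largo} − q_{Pike}) − 8q_{Largo}.
∂π/∂q_{Largo} = 84 − 4q_{Largo} − q_{Pike} = 0 ⇒ q_{Largo} = 21 − 0.25q_{Pike}.
Similarly q_{Pike} = 22.5 − 0.25q_{Largo}.
Solving the two reaction functions simultaneously: (1 − (−0.25)(−0.25))q_{Largo} = 21 − 0.25·22.5, so 0.9375q_{Largo} = 15.375 and q_{Largo} = 16.4.
Then q_{Pike} = 22.5 − 0.25·16.4 = 18.4.

16.4, 18.4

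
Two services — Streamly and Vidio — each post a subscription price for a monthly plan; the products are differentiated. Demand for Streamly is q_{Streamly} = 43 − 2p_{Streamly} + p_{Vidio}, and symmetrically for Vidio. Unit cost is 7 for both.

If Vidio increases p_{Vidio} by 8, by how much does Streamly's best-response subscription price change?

2

Streamly's profit: π = (p_{Streamly} − 7)(43 − 2p_{Streamly} + p_{Vidio}).
∂π/∂p_{Streamly} = 57 − 4p_{Streamly} + p_{Vidio} = 0 ⇒ p_{Streamly} = 14.25 + 0.25p_{Vidio}.
The reaction-function slope is 0.25, so an 8-unit rise in p_{Vidio} moves p_{Streamly} by 0.25 × 8 = 2. Streamly's best response rises — the actions are strategic complements.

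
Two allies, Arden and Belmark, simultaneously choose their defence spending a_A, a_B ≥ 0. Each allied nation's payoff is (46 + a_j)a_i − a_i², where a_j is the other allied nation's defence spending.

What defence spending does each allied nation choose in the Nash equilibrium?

Arden's payoff is (46 + a_B)a_A − a_A².
∂π/∂a_A = 46 + a_B − 2a_A = 0, so a_A = 23 + 0.5a_B.
By symmetry a_B = a_A; substituting into the reaction function, 0.5a_A = 23 and a_A = 46.

46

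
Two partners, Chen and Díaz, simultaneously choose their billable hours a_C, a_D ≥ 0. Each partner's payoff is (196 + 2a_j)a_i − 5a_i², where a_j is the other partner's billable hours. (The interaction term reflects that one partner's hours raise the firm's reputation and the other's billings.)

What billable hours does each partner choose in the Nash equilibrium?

24.5

Chen's payoff is (196 + 2a_D)a_C − 5a_C².
∂π/∂a_C = 196 + 2a_D − 10a_C = 0, so a_C = 19.6 + 0.2a_D.
The game is symmetric, so in equilibrium a_D = a_C: the reaction function gives 0.8a_C = 19.6, hence a_C = 24.5.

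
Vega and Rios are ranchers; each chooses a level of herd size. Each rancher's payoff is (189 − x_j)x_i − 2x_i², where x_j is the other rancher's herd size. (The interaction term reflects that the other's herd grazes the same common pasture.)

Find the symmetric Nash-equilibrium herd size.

Vega's payoff is (189 − x_R)x_V − 2x_V².
∂π/∂x_V = 189 − x_R − 4x_V = 0, so x_V = 47.25 − 0.25x_R.
The game is symmetric, so in equilibrium x_R = x_V: the reaction function gives 1.25x_V = 47.25, hence x_V = 37.8.

37.8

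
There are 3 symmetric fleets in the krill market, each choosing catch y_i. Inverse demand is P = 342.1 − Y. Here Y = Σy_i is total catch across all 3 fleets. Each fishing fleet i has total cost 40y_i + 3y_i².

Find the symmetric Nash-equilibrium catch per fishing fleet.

A representative fishing fleet's profit is π_i = y_i(342.1 − Y) − 40y_i − 3y_i², with Y = y_i + Σ_{j≠i} y_j.
First-order condition: 302.1 − 8y_i − Σ_{j≠i} y_j = 0.
Imposing symmetry (y_j = y for all j) turns Σ_{j≠i} y_j into 2y, so 302.1 = 10y and y = 30.21.

30.21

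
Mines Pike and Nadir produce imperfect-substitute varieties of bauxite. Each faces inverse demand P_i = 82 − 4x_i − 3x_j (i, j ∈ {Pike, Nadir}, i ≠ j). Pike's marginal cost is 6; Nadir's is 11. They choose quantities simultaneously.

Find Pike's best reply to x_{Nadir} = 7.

Mine Pike's profit: π = x_{Pike}(82 − 4x_{Pike} − 3x_{Nadir}) − 6x_{Pike}.
∂π/∂x_{Pike} = 76 − 8x_{Pike} − 3x_{Nadir} = 0 ⇒ x_{Pike} = 9.5 − 0.375x_{Nadir}.
At x_{Nadir} = 7: x_{Pike} = 9.5 − 0.375·7 = 6.875.

6.875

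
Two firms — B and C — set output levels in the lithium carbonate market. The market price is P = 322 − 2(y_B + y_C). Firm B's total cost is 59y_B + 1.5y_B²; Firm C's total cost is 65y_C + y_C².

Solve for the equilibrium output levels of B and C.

28, 33.5

Firm B's profit: π = y_B(322 − 2(y_B + y_C)) − 59y_B − 1.5y_B².
∂π/∂y_B = 263 − 7y_B − 2y_C = 0, so y_B = 263/7 − (2/7)y_C.
For C: ∂π/∂y_C = 257 − 6y_C − 2y_B = 0 ⇒ y_C = 257/6 − (1/3)y_B.
Substituting the second reaction function into the first: y_B = 263/7 − (2/7)(257/6 − (1/3)y_B), which gives (19/21)y_B = 76/3 ⇒ y_B = 28.
Then y_C = 257/6 − (1/3)·28 = 33.5.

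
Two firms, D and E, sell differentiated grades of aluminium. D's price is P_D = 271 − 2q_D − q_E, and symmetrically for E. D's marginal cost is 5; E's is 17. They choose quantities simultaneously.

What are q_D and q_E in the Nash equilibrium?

Firm D's profit: π = q_D(271 − 2q_D − q_E) − 5q_D.
∂π/∂q_D = 266 − 4q_D − q_E = 0 ⇒ q_D = 66.5 − 0.25q_E.
Similarly q_E = 63.5 − 0.25q_D.
Solving the two reaction functions simultaneously: (1 − (−0.25)(−0.25))q_D = 66.5 − 0.25·63.5, so 0.9375q_D = 50.625 and q_D = 54.
Then q_E = 63.5 − 0.25·54 = 50.

54, 50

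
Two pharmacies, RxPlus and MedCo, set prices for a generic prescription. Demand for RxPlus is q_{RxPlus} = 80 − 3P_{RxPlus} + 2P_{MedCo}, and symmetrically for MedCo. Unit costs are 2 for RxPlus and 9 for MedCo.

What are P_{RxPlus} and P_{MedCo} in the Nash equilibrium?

RxPlus's profit: π = (P_{RxPlus} − 2)(80 − 3P_{RxPlus} + 2P_{MedCo}).
∂π/∂P_{RxPlus} = 86 − 6P_{RxPlus} + 2P_{MedCo} = 0 ⇒ P_{RxPlus} = 43/3 + (1/3)P_{MedCo}.
Similarly P_{MedCo} = 107/6 + (1/3)P_{RxPlus}.
Plugging P_{MedCo} into RxPlus's best response: P_{RxPlus} = 43/3 + (1/3)(107/6 + (1/3)P_{RxPlus}) ⇒ (8/9)P_{RxPlus} = 365/18, so P_{RxPlus} = 22.8125.
Then P_{MedCo} = 107/6 + (1/3)·22.8125 = 25.4375.

22.8125, 25.4375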